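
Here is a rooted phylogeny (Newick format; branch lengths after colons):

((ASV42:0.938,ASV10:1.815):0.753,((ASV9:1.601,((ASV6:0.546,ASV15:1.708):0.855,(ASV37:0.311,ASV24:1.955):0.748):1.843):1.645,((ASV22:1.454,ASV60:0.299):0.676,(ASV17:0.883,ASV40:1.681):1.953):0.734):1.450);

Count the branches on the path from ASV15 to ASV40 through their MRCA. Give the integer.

7

The MRCA of ASV15 and ASV40 is the node subtending ((ASV9,((ASV6,ASV15),(ASV37,ASV24))),((ASV22,ASV60),(ASV17,ASV40))).
From ASV15 up to that node: 4 branches. From ASV40 up to the same node: 3 branches. Total: 4 + 3 = 7.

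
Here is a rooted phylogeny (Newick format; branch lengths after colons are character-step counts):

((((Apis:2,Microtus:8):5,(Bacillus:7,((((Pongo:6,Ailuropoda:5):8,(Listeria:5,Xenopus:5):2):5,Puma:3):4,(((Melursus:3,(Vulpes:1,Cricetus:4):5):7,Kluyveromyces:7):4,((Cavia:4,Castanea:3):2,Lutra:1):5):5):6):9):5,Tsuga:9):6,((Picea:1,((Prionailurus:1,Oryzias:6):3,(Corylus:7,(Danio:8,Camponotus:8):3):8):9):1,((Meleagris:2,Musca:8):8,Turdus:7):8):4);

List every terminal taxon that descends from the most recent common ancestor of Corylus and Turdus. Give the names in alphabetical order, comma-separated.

Tracing Corylus: it sits inside (Corylus,(Danio,Camponotus)).
Tracing Turdus: it sits inside ((Meleagris,Musca),Turdus).
The smallest clade enclosing both is ((Picea,((Prionailurus,Oryzias),(Corylus,(Danio,Camponotus)))),((Meleagris,Musca),Turdus)); the answer is its 9 terminal taxa in alphabetical order.

Camponotus, Corylus, Danio, Meleagris, Musca, Oryzias, Picea, Prionailurus, Turdus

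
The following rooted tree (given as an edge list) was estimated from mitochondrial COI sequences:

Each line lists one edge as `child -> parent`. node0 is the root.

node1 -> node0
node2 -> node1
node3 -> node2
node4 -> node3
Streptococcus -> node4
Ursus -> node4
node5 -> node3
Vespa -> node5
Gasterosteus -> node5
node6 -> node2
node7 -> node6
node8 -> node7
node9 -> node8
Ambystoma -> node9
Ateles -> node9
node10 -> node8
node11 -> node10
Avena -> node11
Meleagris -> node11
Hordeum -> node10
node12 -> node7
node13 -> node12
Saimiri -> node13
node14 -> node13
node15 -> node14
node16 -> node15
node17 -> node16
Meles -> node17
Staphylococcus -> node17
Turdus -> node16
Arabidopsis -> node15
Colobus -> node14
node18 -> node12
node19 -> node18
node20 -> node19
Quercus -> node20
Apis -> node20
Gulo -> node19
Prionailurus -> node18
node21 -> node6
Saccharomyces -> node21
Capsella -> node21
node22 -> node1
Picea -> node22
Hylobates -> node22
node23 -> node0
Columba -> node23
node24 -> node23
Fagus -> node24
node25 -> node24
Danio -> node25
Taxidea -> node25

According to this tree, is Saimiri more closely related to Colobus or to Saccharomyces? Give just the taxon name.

The MRCA of Saimiri and Colobus subtends (Saimiri,((((Meles,Staphylococcus),Turdus),Arabidopsis),Colobus)) (6 taxa).
The MRCA of Saimiri and Saccharomyces subtends ((((Ambystoma,Ateles),((Avena,Meleagris),Hordeum)),((Saimiri,((((Meles,Staphylococcus),Turdus),Arabidopsis),Colobus)),(((Quercus,Apis),Gulo),Prionailurus))),(Saccharomyces,Capsella)) (17 taxa).
The first is nested inside the second, so Saimiri shares a more recent common ancestor with Colobus.

Colobus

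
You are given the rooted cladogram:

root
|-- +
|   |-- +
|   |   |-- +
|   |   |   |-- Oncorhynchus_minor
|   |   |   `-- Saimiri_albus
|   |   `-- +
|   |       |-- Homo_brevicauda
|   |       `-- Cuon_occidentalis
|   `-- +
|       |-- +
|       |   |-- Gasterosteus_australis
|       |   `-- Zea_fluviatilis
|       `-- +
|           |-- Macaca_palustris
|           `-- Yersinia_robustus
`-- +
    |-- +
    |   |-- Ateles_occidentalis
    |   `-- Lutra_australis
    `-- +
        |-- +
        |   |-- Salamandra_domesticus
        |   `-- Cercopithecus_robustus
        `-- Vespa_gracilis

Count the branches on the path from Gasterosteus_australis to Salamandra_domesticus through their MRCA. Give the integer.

The MRCA of Gasterosteus_australis and Salamandra_domesticus is the root of the tree.
From Gasterosteus_australis up to that node: 4 branches. From Salamandra_domesticus up to the same node: 4 branches. Total: 4 + 4 = 8.

8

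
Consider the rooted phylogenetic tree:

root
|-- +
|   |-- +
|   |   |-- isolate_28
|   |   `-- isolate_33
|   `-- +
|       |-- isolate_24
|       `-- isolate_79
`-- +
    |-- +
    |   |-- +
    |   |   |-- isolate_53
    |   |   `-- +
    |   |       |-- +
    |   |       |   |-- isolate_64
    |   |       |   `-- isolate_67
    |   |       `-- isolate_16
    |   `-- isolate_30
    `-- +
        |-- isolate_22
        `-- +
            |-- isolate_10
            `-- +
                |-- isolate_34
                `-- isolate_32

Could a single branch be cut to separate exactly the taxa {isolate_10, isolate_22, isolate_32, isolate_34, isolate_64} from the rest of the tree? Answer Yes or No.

No

The MRCA of the listed taxa subtends (((isolate_53,((isolate_64,isolate_67),isolate_16)),isolate_30),(isolate_22,(isolate_10,(isolate_34,isolate_32)))).
That clade also contains isolate_16, isolate_30, isolate_53, isolate_67, which are not in the proposed group, so the group is not monophyletic.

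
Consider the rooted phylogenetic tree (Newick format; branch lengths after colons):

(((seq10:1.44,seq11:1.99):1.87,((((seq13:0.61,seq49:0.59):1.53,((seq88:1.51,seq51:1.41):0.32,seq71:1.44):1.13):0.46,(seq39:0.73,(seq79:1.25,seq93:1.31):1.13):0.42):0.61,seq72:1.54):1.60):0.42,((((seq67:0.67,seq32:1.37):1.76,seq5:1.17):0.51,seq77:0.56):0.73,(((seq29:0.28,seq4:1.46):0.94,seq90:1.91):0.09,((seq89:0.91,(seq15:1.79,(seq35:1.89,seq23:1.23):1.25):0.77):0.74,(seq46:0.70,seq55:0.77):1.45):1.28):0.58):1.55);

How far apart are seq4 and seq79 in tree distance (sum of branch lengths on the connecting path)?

The path runs seq4 → … → MRCA → … → seq79; the MRCA is the root of the tree.
Branch lengths along that path: 1.46 + 0.94 + 0.09 + 0.58 + 1.55 + 0.42 + 1.60 + 0.61 + 0.42 + 1.13 + 1.25 = 10.05.

10.05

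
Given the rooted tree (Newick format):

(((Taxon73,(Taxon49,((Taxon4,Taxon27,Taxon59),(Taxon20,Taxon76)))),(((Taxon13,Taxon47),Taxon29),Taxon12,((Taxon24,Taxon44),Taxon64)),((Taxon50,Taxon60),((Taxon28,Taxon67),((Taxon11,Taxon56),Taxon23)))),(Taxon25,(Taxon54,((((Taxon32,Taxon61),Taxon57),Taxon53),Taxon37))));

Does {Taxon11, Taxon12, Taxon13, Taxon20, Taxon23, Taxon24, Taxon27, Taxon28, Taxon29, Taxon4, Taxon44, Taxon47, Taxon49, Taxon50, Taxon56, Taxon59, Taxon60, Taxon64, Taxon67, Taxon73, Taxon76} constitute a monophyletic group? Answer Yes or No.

Yes

The most recent common ancestor of these taxa subtends ((Taxon73,(Taxon49,((Taxon4,Taxon27,Taxon59),(Taxon20,Taxon76)))),(((Taxon13,Taxon47),Taxon29),Taxon12,((Taxon24,Taxon44),Taxon64)),((Taxon50,Taxon60),((Taxon28,Taxon67),((Taxon11,Taxon56),Taxon23)))).
That clade has exactly 21 tips — every listed taxon and nothing else — so the group is monophyletic.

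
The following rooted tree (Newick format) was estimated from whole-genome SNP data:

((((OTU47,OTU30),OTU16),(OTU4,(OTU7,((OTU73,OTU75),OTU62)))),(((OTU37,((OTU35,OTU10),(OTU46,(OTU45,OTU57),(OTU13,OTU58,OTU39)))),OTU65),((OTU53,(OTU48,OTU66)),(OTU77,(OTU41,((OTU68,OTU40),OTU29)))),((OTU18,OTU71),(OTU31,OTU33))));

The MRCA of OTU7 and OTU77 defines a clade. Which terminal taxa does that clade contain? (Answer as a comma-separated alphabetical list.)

OTU10, OTU13, OTU16, OTU18, OTU29, OTU30, OTU31, OTU33, OTU35, OTU37, OTU39, OTU4, OTU40, OTU41, OTU45, OTU46, OTU47, OTU48, OTU53, OTU57, OTU58, OTU62, OTU65, OTU66, OTU68, OTU7, OTU71, OTU73, OTU75, OTU77

Tracing OTU7: it sits inside (OTU7,((OTU73,OTU75),OTU62)).
Tracing OTU77: it sits inside (OTU77,(OTU41,((OTU68,OTU40),OTU29))).
The smallest clade enclosing both is the whole tree (their MRCA is the root), so the answer is all 30 tips in alphabetical order.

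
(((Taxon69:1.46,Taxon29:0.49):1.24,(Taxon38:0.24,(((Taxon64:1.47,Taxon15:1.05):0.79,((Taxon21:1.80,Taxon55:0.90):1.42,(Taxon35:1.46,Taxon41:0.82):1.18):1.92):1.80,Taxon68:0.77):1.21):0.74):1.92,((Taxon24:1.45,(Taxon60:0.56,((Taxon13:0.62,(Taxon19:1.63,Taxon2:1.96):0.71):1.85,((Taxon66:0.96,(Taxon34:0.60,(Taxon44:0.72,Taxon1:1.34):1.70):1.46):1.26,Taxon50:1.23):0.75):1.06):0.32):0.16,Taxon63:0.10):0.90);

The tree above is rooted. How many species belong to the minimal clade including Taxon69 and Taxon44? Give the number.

21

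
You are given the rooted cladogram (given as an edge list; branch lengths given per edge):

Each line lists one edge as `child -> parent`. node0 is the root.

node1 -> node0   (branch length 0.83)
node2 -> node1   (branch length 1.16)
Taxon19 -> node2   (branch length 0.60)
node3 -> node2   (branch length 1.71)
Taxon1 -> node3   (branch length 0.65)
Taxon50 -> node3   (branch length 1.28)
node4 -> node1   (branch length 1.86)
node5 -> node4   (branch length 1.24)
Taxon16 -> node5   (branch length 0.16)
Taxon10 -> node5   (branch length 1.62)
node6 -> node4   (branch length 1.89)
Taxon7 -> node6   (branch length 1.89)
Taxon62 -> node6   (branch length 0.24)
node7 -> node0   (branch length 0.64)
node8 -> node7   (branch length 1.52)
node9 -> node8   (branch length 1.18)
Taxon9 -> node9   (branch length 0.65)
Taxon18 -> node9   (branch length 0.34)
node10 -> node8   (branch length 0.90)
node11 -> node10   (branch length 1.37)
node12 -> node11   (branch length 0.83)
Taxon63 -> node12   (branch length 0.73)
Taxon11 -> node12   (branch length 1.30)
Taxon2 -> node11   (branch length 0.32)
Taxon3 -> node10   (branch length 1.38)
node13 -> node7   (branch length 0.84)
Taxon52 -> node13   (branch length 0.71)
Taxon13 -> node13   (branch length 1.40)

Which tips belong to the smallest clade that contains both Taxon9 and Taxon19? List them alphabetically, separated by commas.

Taxon1, Taxon10, Taxon11, Taxon13, Taxon16, Taxon18, Taxon19, Taxon2, Taxon3, Taxon50, Taxon52, Taxon62, Taxon63, Taxon7, Taxon9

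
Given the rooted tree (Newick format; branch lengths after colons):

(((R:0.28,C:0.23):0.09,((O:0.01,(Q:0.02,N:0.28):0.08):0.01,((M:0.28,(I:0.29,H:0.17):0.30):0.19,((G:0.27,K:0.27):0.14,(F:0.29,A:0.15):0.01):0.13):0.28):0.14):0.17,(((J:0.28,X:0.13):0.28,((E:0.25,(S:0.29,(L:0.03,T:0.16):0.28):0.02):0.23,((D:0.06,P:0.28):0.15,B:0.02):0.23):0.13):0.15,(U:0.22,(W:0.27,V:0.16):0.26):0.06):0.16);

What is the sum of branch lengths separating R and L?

The path runs R → … → MRCA → … → L; the MRCA is the root of the tree.
Branch lengths along that path: 0.28 + 0.09 + 0.17 + 0.16 + 0.15 + 0.13 + 0.23 + 0.02 + 0.28 + 0.03 = 1.54.

1.54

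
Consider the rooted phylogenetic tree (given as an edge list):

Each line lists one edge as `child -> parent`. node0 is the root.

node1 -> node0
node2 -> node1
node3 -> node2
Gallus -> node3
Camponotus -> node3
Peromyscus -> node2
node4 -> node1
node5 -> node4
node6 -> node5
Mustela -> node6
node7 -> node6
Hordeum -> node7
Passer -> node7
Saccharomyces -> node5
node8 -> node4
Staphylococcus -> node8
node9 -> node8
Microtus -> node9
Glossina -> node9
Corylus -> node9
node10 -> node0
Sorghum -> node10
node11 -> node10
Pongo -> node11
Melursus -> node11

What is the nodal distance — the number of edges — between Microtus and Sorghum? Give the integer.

The MRCA of Microtus and Sorghum is the root of the tree.
From Microtus up to that node: 5 branches. From Sorghum up to the same node: 2 branches. Total: 5 + 2 = 7.

7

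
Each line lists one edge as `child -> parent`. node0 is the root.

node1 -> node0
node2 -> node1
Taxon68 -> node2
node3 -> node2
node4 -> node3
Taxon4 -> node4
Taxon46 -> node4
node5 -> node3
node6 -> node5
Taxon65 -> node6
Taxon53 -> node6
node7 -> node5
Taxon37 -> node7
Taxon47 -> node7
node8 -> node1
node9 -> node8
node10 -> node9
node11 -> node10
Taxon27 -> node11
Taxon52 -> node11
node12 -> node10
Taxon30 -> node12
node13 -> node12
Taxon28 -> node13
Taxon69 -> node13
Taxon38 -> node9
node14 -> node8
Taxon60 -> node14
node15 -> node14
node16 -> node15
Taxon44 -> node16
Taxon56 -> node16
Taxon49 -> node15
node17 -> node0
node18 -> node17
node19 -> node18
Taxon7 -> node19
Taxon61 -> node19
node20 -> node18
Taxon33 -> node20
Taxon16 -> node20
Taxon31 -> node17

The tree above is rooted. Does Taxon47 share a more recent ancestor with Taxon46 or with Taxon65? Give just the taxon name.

Taxon65

The MRCA of Taxon47 and Taxon65 subtends ((Taxon65,Taxon53),(Taxon37,Taxon47)) (4 taxa).
The MRCA of Taxon47 and Taxon46 subtends ((Taxon4,Taxon46),((Taxon65,Taxon53),(Taxon37,Taxon47))) (6 taxa).
The first is nested inside the second, so Taxon47 shares a more recent common ancestor with Taxon65.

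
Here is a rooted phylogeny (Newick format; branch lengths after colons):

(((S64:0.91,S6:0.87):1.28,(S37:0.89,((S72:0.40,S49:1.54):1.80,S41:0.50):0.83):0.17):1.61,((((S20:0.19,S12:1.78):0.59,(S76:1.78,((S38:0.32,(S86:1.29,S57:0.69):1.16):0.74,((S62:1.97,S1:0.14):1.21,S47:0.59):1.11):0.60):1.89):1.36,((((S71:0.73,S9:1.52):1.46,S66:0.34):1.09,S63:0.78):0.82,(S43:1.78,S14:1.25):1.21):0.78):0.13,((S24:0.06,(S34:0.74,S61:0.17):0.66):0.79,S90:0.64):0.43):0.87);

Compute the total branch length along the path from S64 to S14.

8.04

The path runs S64 → … → MRCA → … → S14; the MRCA is the root of the tree.
Branch lengths along that path: 0.91 + 1.28 + 1.61 + 0.87 + 0.13 + 0.78 + 1.21 + 1.25 = 8.04.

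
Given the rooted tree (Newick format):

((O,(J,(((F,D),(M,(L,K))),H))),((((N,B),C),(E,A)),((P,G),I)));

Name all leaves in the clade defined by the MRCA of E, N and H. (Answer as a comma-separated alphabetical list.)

Tracing E: it sits inside (E,A).
Tracing N: it sits inside (N,B).
Tracing H: it sits inside (((F,D),(M,(L,K))),H).
The smallest clade enclosing all 3 is the whole tree (their MRCA is the root), so the answer is all 16 tips in alphabetical order.

A, B, C, D, E, F, G, H, I, J, K, L, M, N, O, P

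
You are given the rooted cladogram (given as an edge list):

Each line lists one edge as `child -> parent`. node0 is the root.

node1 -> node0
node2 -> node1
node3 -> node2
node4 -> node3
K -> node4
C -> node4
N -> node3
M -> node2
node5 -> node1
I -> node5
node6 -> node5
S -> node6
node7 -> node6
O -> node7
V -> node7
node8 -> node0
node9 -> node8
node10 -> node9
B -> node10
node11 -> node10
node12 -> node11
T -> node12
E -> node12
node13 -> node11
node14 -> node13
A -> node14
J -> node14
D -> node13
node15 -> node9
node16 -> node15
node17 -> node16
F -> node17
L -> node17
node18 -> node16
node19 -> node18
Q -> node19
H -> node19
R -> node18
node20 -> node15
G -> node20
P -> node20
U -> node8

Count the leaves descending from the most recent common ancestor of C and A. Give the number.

22

The MRCA of C and A is the root, so the clade is the entire tree.
That clade contains 22 terminal taxa: A, B, C, D, E, F, G, H, I, J, K, L, M, N, O, P, Q, R, S, T, U, V.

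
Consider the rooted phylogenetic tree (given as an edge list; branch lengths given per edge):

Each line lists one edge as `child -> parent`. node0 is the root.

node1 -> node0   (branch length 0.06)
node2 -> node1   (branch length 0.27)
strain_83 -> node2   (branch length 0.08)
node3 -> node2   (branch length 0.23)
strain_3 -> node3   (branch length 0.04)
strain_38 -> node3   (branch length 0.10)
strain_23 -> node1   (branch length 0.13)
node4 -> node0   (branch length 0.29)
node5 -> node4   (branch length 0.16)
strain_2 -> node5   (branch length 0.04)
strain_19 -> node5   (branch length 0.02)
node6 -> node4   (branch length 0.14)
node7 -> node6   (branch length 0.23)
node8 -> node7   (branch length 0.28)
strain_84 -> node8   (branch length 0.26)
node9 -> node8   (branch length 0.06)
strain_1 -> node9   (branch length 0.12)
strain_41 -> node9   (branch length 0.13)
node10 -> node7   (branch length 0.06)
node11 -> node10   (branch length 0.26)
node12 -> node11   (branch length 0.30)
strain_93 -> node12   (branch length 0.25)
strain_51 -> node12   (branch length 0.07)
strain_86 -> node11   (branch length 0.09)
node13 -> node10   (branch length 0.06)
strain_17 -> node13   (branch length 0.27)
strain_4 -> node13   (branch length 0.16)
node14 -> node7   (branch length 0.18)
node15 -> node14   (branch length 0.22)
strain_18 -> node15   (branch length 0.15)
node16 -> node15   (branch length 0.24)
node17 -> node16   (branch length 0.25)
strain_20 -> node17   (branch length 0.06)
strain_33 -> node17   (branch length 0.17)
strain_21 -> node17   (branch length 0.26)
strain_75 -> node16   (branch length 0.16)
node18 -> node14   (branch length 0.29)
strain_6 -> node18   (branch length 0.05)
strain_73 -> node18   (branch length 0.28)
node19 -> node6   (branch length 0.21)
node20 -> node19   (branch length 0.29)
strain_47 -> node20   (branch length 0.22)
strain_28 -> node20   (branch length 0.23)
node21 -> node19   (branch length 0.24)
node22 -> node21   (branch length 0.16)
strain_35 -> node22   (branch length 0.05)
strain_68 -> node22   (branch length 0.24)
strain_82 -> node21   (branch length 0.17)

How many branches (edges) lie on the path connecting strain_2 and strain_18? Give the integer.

7

The MRCA of strain_2 and strain_18 is the node subtending ((strain_2,strain_19),(((strain_84,(strain_1,strain_41)),(((strain_93,strain_51),strain_86),(strain_17,strain_4)),((strain_18,((strain_20,strain_33,strain_21),strain_75)),(strain_6,strain_73))),((strain_47,strain_28),((strain_35,strain_68),strain_82)))).
From strain_2 up to that node: 2 branches. From strain_18 up to the same node: 5 branches. Total: 2 + 5 = 7.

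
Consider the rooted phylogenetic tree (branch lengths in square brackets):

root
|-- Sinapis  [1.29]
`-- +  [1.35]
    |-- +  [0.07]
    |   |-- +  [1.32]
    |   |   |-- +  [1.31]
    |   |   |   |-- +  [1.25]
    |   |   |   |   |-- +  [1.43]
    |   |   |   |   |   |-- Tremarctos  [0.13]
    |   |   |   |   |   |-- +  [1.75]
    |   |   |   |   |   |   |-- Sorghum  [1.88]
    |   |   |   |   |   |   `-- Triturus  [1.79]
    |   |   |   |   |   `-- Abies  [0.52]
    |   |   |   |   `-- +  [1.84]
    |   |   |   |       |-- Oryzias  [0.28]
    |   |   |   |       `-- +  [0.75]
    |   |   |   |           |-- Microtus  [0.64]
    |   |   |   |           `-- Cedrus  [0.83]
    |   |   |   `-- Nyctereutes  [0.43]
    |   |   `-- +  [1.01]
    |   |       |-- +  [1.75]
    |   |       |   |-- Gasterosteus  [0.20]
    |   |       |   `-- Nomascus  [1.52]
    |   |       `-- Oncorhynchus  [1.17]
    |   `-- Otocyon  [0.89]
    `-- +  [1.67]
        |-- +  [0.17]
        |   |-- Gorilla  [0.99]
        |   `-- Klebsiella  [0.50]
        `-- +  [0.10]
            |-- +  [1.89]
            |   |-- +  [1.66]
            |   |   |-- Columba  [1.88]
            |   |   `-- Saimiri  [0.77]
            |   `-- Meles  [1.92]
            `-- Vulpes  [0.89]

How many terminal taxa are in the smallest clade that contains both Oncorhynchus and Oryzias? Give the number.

11

The MRCA of Oncorhynchus and Oryzias is the node subtending ((((Tremarctos,(Sorghum,Triturus),Abies),(Oryzias,(Microtus,Cedrus))),Nyctereutes),((Gasterosteus,Nomascus),Oncorhynchus)).
That clade contains 11 terminal taxa: Abies, Cedrus, Gasterosteus, Microtus, Nomascus, Nyctereutes, Oncorhynchus, Oryzias, Sorghum, Tremarctos, Triturus.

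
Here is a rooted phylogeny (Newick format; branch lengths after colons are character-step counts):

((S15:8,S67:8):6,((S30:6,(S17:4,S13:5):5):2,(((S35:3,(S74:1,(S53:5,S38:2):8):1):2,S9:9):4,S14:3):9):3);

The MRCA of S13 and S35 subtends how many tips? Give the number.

The MRCA of S13 and S35 is the node subtending ((S30,(S17,S13)),(((S35,(S74,(S53,S38))),S9),S14)).
That clade contains 9 terminal taxa: S13, S14, S17, S30, S35, S38, S53, S74, S9.

9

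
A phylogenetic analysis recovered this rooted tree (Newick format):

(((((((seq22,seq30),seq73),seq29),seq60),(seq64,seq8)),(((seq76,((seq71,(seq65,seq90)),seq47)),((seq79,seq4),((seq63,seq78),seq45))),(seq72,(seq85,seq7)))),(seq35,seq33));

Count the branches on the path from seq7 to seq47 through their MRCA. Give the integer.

7

The MRCA of seq7 and seq47 is the node subtending (((seq76,((seq71,(seq65,seq90)),seq47)),((seq79,seq4),((seq63,seq78),seq45))),(seq72,(seq85,seq7))).
From seq7 up to that node: 3 branches. From seq47 up to the same node: 4 branches. Total: 3 + 4 = 7.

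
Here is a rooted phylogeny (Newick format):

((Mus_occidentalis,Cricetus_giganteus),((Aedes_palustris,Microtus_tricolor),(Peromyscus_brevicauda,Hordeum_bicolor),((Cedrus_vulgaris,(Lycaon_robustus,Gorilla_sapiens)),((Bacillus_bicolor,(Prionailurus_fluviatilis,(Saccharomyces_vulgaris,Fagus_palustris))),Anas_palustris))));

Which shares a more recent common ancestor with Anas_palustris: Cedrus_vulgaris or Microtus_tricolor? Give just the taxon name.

Cedrus_vulgaris

The MRCA of Anas_palustris and Cedrus_vulgaris subtends ((Cedrus_vulgaris,(Lycaon_robustus,Gorilla_sapiens)),((Bacillus_bicolor,(Prionailurus_fluviatilis,(Saccharomyces_vulgaris,Fagus_palustris))),Anas_palustris)) (8 taxa).
The MRCA of Anas_palustris and Microtus_tricolor subtends ((Aedes_palustris,Microtus_tricolor),(Peromyscus_brevicauda,Hordeum_bicolor),((Cedrus_vulgaris,(Lycaon_robustus,Gorilla_sapiens)),((Bacillus_bicolor,(Prionailurus_fluviatilis,(Saccharomyces_vulgaris,Fagus_palustris))),Anas_palustris))) (12 taxa).
The first is nested inside the second, so Anas_palustris shares a more recent common ancestor with Cedrus_vulgaris.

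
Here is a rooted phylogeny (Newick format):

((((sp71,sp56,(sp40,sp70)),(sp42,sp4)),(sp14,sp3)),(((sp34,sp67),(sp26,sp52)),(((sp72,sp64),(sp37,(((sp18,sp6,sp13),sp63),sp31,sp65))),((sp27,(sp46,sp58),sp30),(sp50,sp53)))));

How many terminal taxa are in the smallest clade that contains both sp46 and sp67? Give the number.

The MRCA of sp46 and sp67 is the node subtending (((sp34,sp67),(sp26,sp52)),(((sp72,sp64),(sp37,(((sp18,sp6,sp13),sp63),sp31,sp65))),((sp27,(sp46,sp58),sp30),(sp50,sp53)))).
That clade contains 19 terminal taxa: sp13, sp18, sp26, sp27, sp30, sp31, sp34, sp37, sp46, sp50, sp52, sp53, sp58, sp6, sp63, sp64, sp65, sp67, sp72.

19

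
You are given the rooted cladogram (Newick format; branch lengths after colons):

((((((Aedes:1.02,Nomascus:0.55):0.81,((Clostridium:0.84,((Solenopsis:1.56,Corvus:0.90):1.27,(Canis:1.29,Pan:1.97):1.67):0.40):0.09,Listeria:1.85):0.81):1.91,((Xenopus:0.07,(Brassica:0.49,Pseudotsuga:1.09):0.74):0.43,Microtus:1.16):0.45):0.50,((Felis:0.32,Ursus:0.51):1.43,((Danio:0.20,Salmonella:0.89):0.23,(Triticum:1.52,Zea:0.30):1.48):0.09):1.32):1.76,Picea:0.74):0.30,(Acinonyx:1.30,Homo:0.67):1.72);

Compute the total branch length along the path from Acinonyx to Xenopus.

6.53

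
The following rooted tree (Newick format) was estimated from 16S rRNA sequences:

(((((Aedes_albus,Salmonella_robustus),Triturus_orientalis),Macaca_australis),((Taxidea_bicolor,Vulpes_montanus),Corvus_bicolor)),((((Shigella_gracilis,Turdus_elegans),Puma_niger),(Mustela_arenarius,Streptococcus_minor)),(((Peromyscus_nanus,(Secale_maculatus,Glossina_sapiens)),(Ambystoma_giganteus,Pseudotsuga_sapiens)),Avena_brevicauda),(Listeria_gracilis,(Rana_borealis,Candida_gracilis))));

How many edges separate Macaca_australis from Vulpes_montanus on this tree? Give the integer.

The MRCA of Macaca_australis and Vulpes_montanus is the node subtending ((((Aedes_albus,Salmonella_robustus),Triturus_orientalis),Macaca_australis),((Taxidea_bicolor,Vulpes_montanus),Corvus_bicolor)).
From Macaca_australis up to that node: 2 branches. From Vulpes_montanus up to the same node: 3 branches. Total: 2 + 3 = 5.

5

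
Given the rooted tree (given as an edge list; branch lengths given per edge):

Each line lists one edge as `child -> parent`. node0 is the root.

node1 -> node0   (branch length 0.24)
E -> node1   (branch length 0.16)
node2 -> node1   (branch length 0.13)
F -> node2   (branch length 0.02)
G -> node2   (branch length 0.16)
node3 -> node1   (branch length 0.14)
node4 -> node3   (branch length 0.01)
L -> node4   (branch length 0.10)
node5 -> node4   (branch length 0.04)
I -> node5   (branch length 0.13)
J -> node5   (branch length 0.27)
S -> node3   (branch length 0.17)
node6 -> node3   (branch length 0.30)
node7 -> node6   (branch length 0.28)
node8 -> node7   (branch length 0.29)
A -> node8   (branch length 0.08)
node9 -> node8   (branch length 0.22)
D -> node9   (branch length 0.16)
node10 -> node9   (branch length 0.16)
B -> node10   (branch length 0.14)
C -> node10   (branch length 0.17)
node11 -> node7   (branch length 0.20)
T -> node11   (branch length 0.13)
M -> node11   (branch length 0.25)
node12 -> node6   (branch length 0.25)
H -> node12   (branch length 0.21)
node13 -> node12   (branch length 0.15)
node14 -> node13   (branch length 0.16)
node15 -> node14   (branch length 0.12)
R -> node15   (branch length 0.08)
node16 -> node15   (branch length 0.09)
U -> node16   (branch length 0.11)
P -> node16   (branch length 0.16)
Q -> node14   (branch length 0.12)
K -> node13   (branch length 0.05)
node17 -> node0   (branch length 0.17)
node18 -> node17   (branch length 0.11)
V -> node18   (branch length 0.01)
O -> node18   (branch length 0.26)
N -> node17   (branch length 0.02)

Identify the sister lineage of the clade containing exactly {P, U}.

The clade containing exactly {P, U} attaches to the tree at the node subtending (R,(U,P)).
The other lineage descending from that same node — the sister group — is the single tip R.

R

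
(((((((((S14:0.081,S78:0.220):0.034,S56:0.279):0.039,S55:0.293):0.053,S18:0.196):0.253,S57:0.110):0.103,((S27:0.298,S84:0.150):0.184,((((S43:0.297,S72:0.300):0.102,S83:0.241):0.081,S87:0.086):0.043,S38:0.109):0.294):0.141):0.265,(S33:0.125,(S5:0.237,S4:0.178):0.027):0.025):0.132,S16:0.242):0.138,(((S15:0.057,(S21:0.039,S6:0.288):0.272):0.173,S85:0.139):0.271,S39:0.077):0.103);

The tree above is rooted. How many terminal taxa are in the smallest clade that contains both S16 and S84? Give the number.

17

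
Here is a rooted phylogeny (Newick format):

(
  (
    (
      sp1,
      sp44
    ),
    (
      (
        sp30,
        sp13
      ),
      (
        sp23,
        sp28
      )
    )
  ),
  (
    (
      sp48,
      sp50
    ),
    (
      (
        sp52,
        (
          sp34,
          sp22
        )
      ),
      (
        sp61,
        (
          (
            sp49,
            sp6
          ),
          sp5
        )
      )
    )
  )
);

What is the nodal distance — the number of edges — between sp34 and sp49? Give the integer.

7

The MRCA of sp34 and sp49 is the node subtending ((sp52,(sp34,sp22)),(sp61,((sp49,sp6),sp5))).
From sp34 up to that node: 3 branches. From sp49 up to the same node: 4 branches. Total: 3 + 4 = 7.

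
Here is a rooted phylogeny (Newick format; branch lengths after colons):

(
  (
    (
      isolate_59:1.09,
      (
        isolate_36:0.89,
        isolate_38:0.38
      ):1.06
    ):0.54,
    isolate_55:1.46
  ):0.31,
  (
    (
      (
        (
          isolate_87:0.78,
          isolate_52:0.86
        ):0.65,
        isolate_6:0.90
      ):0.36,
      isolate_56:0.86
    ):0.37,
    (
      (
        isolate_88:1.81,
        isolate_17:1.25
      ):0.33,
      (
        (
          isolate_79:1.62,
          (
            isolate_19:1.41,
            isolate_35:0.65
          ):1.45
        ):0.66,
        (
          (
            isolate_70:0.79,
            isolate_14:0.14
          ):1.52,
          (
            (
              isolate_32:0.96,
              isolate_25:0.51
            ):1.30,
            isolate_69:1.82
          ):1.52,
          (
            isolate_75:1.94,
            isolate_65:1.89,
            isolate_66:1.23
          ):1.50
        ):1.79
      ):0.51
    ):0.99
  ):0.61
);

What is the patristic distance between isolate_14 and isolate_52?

The path runs isolate_14 → … → MRCA → … → isolate_52; the MRCA is the node subtending ((((isolate_87,isolate_52),isolate_6),isolate_56),((isolate_88,isolate_17),((isolate_79,(isolate_19,isolate_35)),((isolate_70,isolate_14),((isolate_32,isolate_25),isolate_69),(isolate_75,isolate_65,isolate_66))))).
Branch lengths along that path: 0.14 + 1.52 + 1.79 + 0.51 + 0.99 + 0.37 + 0.36 + 0.65 + 0.86 = 7.19.

7.19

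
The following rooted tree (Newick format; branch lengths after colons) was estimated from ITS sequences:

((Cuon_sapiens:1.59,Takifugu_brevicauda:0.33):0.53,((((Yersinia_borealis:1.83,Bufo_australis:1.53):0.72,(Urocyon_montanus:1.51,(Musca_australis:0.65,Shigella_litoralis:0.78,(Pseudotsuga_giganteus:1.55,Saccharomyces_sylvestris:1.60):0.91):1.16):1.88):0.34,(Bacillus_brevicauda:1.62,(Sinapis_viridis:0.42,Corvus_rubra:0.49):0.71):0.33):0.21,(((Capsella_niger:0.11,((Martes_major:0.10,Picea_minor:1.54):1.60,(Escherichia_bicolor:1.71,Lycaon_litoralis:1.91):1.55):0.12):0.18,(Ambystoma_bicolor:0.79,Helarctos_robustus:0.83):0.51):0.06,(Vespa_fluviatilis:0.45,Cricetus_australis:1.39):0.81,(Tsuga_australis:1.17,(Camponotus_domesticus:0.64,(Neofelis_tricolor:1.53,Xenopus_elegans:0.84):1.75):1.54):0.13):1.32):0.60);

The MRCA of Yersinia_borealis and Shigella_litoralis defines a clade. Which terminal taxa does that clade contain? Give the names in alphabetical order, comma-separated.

Bufo_australis, Musca_australis, Pseudotsuga_giganteus, Saccharomyces_sylvestris, Shigella_litoralis, Urocyon_montanus, Yersinia_borealis

Tracing Yersinia_borealis: it sits inside (Yersinia_borealis,Bufo_australis).
Tracing Shigella_litoralis: it sits inside (Musca_australis,Shigella_litoralis,(Pseudotsuga_giganteus,Saccharomyces_sylvestris)).
The smallest clade enclosing both is ((Yersinia_borealis,Bufo_australis),(Urocyon_montanus,(Musca_australis,Shigella_litoralis,(Pseudotsuga_giganteus,Saccharomyces_sylvestris)))); the answer is its 7 terminal taxa in alphabetical order.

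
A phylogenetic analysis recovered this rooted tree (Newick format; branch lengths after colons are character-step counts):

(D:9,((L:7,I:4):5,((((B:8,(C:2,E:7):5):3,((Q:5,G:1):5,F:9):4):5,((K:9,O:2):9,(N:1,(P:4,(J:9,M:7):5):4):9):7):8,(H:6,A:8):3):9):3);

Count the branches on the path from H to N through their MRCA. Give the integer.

6

The MRCA of H and N is the node subtending ((((B,(C,E)),((Q,G),F)),((K,O),(N,(P,(J,M))))),(H,A)).
From H up to that node: 2 branches. From N up to the same node: 4 branches. Total: 2 + 4 = 6.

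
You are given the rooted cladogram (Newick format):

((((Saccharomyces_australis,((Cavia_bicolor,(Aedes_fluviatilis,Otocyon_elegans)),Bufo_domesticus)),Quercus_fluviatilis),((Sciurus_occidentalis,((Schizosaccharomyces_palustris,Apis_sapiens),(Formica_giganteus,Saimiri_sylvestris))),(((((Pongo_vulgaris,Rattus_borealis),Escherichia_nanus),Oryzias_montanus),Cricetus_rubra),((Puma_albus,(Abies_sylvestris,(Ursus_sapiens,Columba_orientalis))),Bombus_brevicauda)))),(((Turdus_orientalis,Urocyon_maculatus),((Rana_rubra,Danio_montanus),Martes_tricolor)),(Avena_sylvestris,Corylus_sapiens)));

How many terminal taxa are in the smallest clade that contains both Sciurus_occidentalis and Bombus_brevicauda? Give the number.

15

The MRCA of Sciurus_occidentalis and Bombus_brevicauda is the node subtending ((Sciurus_occidentalis,((Schizosaccharomyces_palustris,Apis_sapiens),(Formica_giganteus,Saimiri_sylvestris))),(((((Pongo_vulgaris,Rattus_borealis),Escherichia_nanus),Oryzias_montanus),Cricetus_rubra),((Puma_albus,(Abies_sylvestris,(Ursus_sapiens,Columba_orientalis))),Bombus_brevicauda))).
That clade contains 15 terminal taxa: Abies_sylvestris, Apis_sapiens, Bombus_brevicauda, Columba_orientalis, Cricetus_rubra, Escherichia_nanus, Formica_giganteus, Oryzias_montanus, Pongo_vulgaris, Puma_albus, Rattus_borealis, Saimiri_sylvestris, Schizosaccharomyces_palustris, Sciurus_occidentalis, Ursus_sapiens.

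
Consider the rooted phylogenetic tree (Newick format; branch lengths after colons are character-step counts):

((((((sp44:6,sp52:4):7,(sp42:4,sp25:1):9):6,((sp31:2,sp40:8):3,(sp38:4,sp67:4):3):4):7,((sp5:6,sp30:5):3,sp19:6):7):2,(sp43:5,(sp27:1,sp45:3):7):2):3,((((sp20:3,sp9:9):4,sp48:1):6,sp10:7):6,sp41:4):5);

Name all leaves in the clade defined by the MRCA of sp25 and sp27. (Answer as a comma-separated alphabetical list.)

sp19, sp25, sp27, sp30, sp31, sp38, sp40, sp42, sp43, sp44, sp45, sp5, sp52, sp67

Tracing sp25: it sits inside (sp42,sp25).
Tracing sp27: it sits inside (sp27,sp45).
The smallest clade enclosing both is (((((sp44,sp52),(sp42,sp25)),((sp31,sp40),(sp38,sp67))),((sp5,sp30),sp19)),(sp43,(sp27,sp45))); the answer is its 14 terminal taxa in alphabetical order.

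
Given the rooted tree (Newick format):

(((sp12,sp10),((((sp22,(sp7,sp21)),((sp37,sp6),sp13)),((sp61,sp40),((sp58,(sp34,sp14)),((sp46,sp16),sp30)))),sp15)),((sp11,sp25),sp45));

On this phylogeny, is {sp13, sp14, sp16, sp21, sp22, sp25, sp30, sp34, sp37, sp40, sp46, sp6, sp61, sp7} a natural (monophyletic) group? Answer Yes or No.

No

The MRCA of the listed taxa is the root, so the smallest clade containing them is the whole tree.
That clade also contains sp10, sp11, sp12, sp15, sp45, sp58, which are not in the proposed group, so the group is not monophyletic.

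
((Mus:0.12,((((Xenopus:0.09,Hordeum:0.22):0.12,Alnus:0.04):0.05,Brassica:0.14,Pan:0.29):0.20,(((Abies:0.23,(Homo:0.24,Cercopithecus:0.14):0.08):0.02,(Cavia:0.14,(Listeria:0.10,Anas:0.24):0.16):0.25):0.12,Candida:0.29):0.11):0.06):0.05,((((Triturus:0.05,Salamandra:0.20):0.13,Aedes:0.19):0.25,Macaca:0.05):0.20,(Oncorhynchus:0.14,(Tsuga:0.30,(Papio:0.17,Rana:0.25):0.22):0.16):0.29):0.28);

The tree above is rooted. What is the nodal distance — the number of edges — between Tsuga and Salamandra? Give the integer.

7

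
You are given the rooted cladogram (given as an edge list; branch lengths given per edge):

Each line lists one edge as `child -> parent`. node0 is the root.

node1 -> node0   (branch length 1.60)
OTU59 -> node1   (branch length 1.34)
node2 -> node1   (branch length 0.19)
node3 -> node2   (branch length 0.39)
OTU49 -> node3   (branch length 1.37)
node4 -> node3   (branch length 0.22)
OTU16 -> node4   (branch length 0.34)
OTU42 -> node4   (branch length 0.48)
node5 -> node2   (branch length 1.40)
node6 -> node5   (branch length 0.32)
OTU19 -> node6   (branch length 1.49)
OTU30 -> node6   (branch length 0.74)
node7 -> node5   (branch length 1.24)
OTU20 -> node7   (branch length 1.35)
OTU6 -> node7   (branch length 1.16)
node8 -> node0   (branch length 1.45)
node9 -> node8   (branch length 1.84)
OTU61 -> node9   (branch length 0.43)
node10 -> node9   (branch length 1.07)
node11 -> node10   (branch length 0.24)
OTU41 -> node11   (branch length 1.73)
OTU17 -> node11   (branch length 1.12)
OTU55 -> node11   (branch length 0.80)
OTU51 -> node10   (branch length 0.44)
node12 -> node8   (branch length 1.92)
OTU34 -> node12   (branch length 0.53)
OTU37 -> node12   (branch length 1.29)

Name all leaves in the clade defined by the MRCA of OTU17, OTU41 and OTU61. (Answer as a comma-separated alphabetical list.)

OTU17, OTU41, OTU51, OTU55, OTU61

Tracing OTU17: it sits inside (OTU41,OTU17,OTU55).
Tracing OTU41: it sits inside (OTU41,OTU17,OTU55).
Tracing OTU61: it sits inside (OTU61,((OTU41,OTU17,OTU55),OTU51)).
The smallest clade enclosing all 3 is (OTU61,((OTU41,OTU17,OTU55),OTU51)); the answer is its 5 terminal taxa in alphabetical order.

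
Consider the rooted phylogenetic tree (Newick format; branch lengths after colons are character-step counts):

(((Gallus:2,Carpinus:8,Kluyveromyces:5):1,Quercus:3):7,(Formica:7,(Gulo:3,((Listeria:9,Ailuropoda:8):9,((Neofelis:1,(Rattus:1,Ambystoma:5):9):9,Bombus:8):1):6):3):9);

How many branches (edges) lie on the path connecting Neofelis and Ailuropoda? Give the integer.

The MRCA of Neofelis and Ailuropoda is the node subtending ((Listeria,Ailuropoda),((Neofelis,(Rattus,Ambystoma)),Bombus)).
From Neofelis up to that node: 3 branches. From Ailuropoda up to the same node: 2 branches. Total: 3 + 2 = 5.

5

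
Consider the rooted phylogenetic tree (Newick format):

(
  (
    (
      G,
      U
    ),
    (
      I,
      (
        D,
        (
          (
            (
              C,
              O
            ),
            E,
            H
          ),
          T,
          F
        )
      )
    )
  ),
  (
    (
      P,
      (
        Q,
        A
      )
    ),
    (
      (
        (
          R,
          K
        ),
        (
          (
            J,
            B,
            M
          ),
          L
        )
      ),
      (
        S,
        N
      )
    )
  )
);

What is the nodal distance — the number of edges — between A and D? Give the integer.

8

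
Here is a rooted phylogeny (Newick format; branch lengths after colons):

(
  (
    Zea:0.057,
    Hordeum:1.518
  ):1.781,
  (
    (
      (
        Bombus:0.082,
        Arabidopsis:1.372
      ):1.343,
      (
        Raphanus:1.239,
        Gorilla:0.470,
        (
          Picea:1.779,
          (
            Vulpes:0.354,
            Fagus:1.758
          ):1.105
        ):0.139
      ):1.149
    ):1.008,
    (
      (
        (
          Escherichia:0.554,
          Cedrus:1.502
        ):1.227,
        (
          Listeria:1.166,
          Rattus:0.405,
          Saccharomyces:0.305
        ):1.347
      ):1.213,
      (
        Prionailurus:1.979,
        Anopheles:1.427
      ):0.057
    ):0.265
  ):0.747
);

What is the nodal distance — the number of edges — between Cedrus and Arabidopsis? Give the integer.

The MRCA of Cedrus and Arabidopsis is the node subtending (((Bombus,Arabidopsis),(Raphanus,Gorilla,(Picea,(Vulpes,Fagus)))),(((Escherichia,Cedrus),(Listeria,Rattus,Saccharomyces)),(Prionailurus,Anopheles))).
From Cedrus up to that node: 4 branches. From Arabidopsis up to the same node: 3 branches. Total: 4 + 3 = 7.

7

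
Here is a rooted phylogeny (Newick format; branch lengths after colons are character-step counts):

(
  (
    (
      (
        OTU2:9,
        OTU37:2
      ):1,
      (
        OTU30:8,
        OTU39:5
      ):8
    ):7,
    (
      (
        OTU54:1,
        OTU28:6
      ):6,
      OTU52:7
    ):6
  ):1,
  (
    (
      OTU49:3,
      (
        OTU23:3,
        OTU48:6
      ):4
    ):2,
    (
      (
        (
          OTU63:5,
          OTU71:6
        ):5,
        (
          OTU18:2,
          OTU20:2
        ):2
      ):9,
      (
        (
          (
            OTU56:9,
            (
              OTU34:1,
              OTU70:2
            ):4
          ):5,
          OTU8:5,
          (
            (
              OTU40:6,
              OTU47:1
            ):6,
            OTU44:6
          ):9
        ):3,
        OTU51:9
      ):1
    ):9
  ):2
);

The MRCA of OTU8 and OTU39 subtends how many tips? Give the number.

22

The MRCA of OTU8 and OTU39 is the root, so the clade is the entire tree.
That clade contains 22 terminal taxa: OTU18, OTU2, OTU20, OTU23, OTU28, OTU30, OTU34, OTU37, OTU39, OTU40, OTU44, OTU47, OTU48, OTU49, OTU51, OTU52, OTU54, OTU56, OTU63, OTU70, OTU71, OTU8.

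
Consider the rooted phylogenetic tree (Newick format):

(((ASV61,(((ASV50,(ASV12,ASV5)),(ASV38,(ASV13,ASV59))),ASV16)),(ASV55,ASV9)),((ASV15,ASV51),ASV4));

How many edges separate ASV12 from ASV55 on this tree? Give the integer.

8

The MRCA of ASV12 and ASV55 is the node subtending ((ASV61,(((ASV50,(ASV12,ASV5)),(ASV38,(ASV13,ASV59))),ASV16)),(ASV55,ASV9)).
From ASV12 up to that node: 6 branches. From ASV55 up to the same node: 2 branches. Total: 6 + 2 = 8.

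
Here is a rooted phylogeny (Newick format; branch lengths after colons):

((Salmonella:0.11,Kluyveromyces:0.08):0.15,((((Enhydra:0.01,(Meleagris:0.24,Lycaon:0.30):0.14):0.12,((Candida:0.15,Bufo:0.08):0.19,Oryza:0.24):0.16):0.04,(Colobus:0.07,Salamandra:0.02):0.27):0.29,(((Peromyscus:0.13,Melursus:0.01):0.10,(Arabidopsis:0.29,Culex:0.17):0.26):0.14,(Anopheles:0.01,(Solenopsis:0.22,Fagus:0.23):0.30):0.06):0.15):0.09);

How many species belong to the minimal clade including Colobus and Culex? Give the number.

The MRCA of Colobus and Culex is the node subtending ((((Enhydra,(Meleagris,Lycaon)),((Candida,Bufo),Oryza)),(Colobus,Salamandra)),(((Peromyscus,Melursus),(Arabidopsis,Culex)),(Anopheles,(Solenopsis,Fagus)))).
That clade contains 15 terminal taxa: Anopheles, Arabidopsis, Bufo, Candida, Colobus, Culex, Enhydra, Fagus, Lycaon, Meleagris, Melursus, Oryza, Peromyscus, Salamandra, Solenopsis.

15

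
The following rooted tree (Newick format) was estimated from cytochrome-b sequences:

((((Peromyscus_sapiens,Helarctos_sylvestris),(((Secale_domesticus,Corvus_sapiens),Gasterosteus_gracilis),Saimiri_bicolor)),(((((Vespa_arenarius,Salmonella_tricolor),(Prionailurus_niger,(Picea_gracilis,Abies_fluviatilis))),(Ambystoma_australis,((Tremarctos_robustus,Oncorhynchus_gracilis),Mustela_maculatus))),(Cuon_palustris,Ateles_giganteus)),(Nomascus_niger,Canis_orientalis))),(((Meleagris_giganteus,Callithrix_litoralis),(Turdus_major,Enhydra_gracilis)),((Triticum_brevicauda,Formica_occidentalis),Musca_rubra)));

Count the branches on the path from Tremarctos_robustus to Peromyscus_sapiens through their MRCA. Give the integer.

10

The MRCA of Tremarctos_robustus and Peromyscus_sapiens is the node subtending (((Peromyscus_sapiens,Helarctos_sylvestris),(((Secale_domesticus,Corvus_sapiens),Gasterosteus_gracilis),Saimiri_bicolor)),(((((Vespa_arenarius,Salmonella_tricolor),(Prionailurus_niger,(Picea_gracilis,Abies_fluviatilis))),(Ambystoma_australis,((Tremarctos_robustus,Oncorhynchus_gracilis),Mustela_maculatus))),(Cuon_palustris,Ateles_giganteus)),(Nomascus_niger,Canis_orientalis))).
From Tremarctos_robustus up to that node: 7 branches. From Peromyscus_sapiens up to the same node: 3 branches. Total: 7 + 3 = 10.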